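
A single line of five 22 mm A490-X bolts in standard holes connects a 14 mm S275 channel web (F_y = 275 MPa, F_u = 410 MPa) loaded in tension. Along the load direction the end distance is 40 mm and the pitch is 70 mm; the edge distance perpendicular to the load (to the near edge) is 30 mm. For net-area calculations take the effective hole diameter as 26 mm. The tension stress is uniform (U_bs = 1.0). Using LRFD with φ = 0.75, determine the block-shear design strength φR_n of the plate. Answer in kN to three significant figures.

Shear plane L_v = 40 + 4·70 = 320 mm; A_gv = 320 × 14 = 4480 mm².
A_nv = (320 − 4.5·26) × 14 = 2842 mm².
A_nt = (30 − 0.5·26) × 14 = 238 mm².
0.6 F_u A_nv = 699.1 kN; 0.6 F_y A_gv = 739.2 kN → shear rupture governs the shear term.
R_n = 699.1 + 1.0 × 410 × 238 / 1000 = 796.7 kN.
Design strength φR_n = 0.75 × 796.7 = 598 kN.

598 kN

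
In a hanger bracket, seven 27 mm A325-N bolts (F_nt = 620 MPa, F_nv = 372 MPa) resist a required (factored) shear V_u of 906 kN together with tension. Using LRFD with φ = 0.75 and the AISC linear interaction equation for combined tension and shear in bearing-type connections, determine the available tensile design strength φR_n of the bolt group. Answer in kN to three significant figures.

913 kN

A_b = π·27²/4 = 572.6 mm²; f_rv = 906 × 1000 / (7 × 572.6) = 226.1 MPa.
F'_nt = 1.3 F_nt − (F_nt / φF_nv) f_rv = 1.3·620 − (620/(0.75·372))·226.1 = 303.7 MPa, capped at F_nt → F'_nt = 303.7 MPa.
R_n = F'_nt · A_b · n = 303.7 × 572.6 × 7 / 1000 = 1217 kN.
Design strength φR_n = 0.75 × 1217 = 913 kN.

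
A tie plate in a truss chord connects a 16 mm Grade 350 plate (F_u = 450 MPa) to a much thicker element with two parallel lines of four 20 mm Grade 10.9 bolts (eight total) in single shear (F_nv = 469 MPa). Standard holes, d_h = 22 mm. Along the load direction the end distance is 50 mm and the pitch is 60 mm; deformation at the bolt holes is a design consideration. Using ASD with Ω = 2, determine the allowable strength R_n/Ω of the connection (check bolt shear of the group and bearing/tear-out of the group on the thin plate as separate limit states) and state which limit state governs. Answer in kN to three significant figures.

589 kN (bolt shear governs)

Bolt shear: A_b = π·20²/4 = 314.2 mm²; R_n = 469 × 314.2 × 8 × 1 / 1000 = 1179 kN → 1179 / 2 = 589 kN.
Bearing (1.2 l_c t F_u ≤ 2.4 d t F_u): upper limit = 2.4·20·16·450 / 1000 = 345.6 kN.
  Edge l_c = 50 − 22/2 = 39 → r_n = 337 kN; interior l_c = 60 − 22 = 38 → r_n = 328.3 kN.
  R_n,bearing = 2·337 + 6·328.3 = 2644 kN → 2644 / 2 = 1320 kN.
Bolt shear governs: 589 kN.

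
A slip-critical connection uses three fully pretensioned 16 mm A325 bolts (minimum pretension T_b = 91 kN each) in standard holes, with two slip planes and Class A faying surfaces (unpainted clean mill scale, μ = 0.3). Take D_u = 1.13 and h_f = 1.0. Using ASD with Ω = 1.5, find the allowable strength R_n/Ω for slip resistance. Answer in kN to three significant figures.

R_n = μ · D_u · h_f · T_b · n_s · n_b = 0.3 × 1.13 × 1.0 × 91 × 2 × 3 = 185.1 kN.
Allowable strength R_n/Ω = 185.1 / 1.5 = 123 kN.

123 kN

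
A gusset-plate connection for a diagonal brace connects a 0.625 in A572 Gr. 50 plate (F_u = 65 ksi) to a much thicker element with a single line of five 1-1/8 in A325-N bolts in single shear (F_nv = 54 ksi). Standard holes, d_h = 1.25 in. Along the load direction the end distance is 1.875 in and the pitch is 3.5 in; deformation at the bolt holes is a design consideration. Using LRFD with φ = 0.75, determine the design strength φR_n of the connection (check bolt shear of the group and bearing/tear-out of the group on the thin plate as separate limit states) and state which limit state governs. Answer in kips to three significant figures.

Bolt shear: A_b = π·1.125²/4 = 0.994 in²; R_n = 54 × 0.994 × 5 × 1 = 268.4 kips → 0.75 × 268.4 = 201 kips.
Bearing (1.2 l_c t F_u ≤ 2.4 d t F_u): upper limit = 2.4·1.125·0.625·65 = 109.7 kips.
  Edge l_c = 1.875 − 1.25/2 = 1.25 → r_n = 60.94 kips; interior l_c = 3.5 − 1.25 = 2.25 → r_n = 109.7 kips.
  R_n,bearing = 1·60.94 + 4·109.7 = 499.7 kips → 0.75 × 499.7 = 375 kips.
Bolt shear governs: 201 kips.

201 kips (bolt shear governs)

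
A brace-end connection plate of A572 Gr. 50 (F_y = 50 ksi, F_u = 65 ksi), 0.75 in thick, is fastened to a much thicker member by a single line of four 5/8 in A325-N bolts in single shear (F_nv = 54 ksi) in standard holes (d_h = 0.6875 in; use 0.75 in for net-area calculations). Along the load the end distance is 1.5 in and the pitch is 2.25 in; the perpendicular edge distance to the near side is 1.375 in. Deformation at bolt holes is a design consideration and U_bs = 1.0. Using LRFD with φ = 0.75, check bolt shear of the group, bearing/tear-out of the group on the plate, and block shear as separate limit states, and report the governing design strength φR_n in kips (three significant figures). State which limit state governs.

Bolt shear: A_b = π·0.625²/4 = 0.3068 in²; R_n = 54 × 0.3068 × 4 × 1 = 66.27 kips → 0.75 × 66.27 = 49.7 kips.
Bearing: edge l_c = 1.156, r_n = 67.64 kips; interior l_c = 1.562, r_n = 73.12 kips; R_n = 67.64 + 3·73.12 = 287 kips → 215 kips.
Block shear: A_gv = 6.188, A_nv = 4.219, A_nt = 0.75 in²; R_n = min(0.6F_uA_nv, 0.6F_yA_gv) + U_bs·F_u·A_nt = 213.3 kips → 160 kips.
Bolt shear governs: 49.7 kips.

49.7 kips (bolt shear governs)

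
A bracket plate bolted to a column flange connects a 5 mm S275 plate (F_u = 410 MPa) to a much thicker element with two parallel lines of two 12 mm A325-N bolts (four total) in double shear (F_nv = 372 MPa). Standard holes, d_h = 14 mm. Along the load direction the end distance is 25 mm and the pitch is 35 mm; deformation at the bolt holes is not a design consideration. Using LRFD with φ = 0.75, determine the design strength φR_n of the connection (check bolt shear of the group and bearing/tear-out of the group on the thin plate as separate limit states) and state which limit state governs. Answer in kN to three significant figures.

180 kN (bearing governs)

Bolt shear: A_b = π·12²/4 = 113.1 mm²; R_n = 372 × 113.1 × 4 × 2 / 1000 = 336.6 kN → 0.75 × 336.6 = 252 kN.
Bearing (1.5 l_c t F_u ≤ 3.0 d t F_u): upper limit = 3.0·12·5·410 / 1000 = 73.8 kN.
  Edge l_c = 25 − 14/2 = 18 → r_n = 55.35 kN; interior l_c = 35 − 14 = 21 → r_n = 64.58 kN.
  R_n,bearing = 2·55.35 + 2·64.58 = 239.9 kN → 0.75 × 239.9 = 180 kN.
Bearing governs: 180 kN.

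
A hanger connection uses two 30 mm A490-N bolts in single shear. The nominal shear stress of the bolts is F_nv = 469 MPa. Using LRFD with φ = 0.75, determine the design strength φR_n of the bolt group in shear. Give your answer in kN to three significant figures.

A_b = π × 30² / 4 = 706.9 mm².
R_n = F_nv · A_b · n · n_s = 469 × 706.9 × 2 × 1 / 1000 = 663 kN.
Design strength φR_n = 0.75 × 663 = 497 kN.

497 kN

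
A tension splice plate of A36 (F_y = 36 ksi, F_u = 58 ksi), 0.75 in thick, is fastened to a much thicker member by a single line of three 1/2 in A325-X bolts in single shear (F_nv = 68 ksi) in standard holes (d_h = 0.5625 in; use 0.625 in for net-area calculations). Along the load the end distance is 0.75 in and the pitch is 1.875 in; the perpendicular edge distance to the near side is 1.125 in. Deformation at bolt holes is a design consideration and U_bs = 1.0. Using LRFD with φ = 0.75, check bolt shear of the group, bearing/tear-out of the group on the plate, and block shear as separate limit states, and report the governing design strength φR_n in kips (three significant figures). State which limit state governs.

Bolt shear: A_b = π·0.5²/4 = 0.1963 in²; R_n = 68 × 0.1963 × 3 × 1 = 40.06 kips → 0.75 × 40.06 = 30 kips.
Bearing: edge l_c = 0.4688, r_n = 24.47 kips; interior l_c = 1.312, r_n = 52.2 kips; R_n = 24.47 + 2·52.2 = 128.9 kips → 96.7 kips.
Block shear: A_gv = 3.375, A_nv = 2.203, A_nt = 0.6094 in²; R_n = min(0.6F_uA_nv, 0.6F_yA_gv) + U_bs·F_u·A_nt = 108.2 kips → 81.2 kips.
Bolt shear governs: 30 kips.

30 kips (bolt shear governs)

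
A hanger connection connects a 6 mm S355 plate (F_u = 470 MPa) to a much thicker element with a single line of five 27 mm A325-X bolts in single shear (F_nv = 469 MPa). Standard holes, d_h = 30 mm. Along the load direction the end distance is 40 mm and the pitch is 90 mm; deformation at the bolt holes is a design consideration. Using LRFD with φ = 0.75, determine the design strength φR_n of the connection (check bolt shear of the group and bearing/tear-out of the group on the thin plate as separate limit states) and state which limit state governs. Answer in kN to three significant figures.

612 kN (bearing governs)

Bolt shear: A_b = π·27²/4 = 572.6 mm²; R_n = 469 × 572.6 × 5 × 1 / 1000 = 1343 kN → 0.75 × 1343 = 1010 kN.
Bearing (1.2 l_c t F_u ≤ 2.4 d t F_u): upper limit = 2.4·27·6·470 / 1000 = 182.7 kN.
  Edge l_c = 40 − 30/2 = 25 → r_n = 84.6 kN; interior l_c = 90 − 30 = 60 → r_n = 182.7 kN.
  R_n,bearing = 1·84.6 + 4·182.7 = 815.5 kN → 0.75 × 815.5 = 612 kN.
Bearing governs: 612 kN.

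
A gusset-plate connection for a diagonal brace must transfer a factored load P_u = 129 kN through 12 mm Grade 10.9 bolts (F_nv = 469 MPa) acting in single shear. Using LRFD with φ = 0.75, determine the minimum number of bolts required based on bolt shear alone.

4 bolts

A_b = π·12²/4 = 113.1 mm².
Per-bolt design strength φR_n = 0.75 × 469 × 113.1 × 1 / 1000 = 39.78 kN.
n ≥ 129 / 39.78 = 3.243 → use 4 bolts.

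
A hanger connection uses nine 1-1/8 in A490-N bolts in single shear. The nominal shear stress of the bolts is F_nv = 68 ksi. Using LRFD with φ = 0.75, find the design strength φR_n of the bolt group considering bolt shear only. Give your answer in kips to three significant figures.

456 kips

A_b = π × 1.125² / 4 = 0.994 in².
R_n = F_nv · A_b · n · n_s = 68 × 0.994 × 9 × 1 = 608.3 kips.
Design strength φR_n = 0.75 × 608.3 = 456 kips.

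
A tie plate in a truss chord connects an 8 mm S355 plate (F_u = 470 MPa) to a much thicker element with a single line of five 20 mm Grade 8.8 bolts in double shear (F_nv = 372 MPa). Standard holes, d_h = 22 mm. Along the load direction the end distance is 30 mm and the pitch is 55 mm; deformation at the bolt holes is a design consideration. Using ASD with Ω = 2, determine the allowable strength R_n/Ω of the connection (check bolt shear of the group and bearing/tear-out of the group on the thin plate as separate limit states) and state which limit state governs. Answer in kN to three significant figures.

341 kN (bearing governs)

Bolt shear: A_b = π·20²/4 = 314.2 mm²; R_n = 372 × 314.2 × 5 × 2 / 1000 = 1169 kN → 1169 / 2 = 584 kN.
Bearing (1.2 l_c t F_u ≤ 2.4 d t F_u): upper limit = 2.4·20·8·470 / 1000 = 180.5 kN.
  Edge l_c = 30 − 22/2 = 19 → r_n = 85.73 kN; interior l_c = 55 − 22 = 33 → r_n = 148.9 kN.
  R_n,bearing = 1·85.73 + 4·148.9 = 681.3 kN → 681.3 / 2 = 341 kN.
Bearing governs: 341 kN.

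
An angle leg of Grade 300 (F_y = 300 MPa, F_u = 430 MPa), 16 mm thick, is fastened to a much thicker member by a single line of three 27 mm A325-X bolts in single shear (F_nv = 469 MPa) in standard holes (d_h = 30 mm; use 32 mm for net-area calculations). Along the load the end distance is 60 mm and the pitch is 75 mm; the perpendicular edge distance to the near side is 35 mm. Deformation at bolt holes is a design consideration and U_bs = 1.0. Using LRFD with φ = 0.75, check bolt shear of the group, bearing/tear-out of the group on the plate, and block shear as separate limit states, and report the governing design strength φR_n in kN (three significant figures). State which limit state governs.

Bolt shear: A_b = π·27²/4 = 572.6 mm²; R_n = 469 × 572.6 × 3 × 1 / 1000 = 805.6 kN → 0.75 × 805.6 = 604 kN.
Bearing: edge l_c = 45, r_n = 371.5 kN; interior l_c = 45, r_n = 371.5 kN; R_n = 371.5 + 2·371.5 = 1115 kN → 836 kN.
Block shear: A_gv = 3360, A_nv = 2080, A_nt = 304 mm²; R_n = min(0.6F_uA_nv, 0.6F_yA_gv) + U_bs·F_u·A_nt = 667.4 kN → 501 kN.
Block shear governs: 501 kN.

501 kN (block shear governs)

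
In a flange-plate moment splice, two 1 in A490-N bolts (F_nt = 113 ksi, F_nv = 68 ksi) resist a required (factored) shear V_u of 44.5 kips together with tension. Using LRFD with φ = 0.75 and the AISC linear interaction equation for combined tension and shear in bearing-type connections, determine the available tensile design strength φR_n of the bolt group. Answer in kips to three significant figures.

A_b = π·1²/4 = 0.7854 in²; f_rv = 44.5 / (2 × 0.7854) = 28.33 ksi.
F'_nt = 1.3 F_nt − (F_nt / φF_nv) f_rv = 1.3·113 − (113/(0.75·68))·28.33 = 84.13 ksi, capped at F_nt → F'_nt = 84.13 ksi.
R_n = F'_nt · A_b · n = 84.13 × 0.7854 × 2 = 132.2 kips.
Design strength φR_n = 0.75 × 132.2 = 99.1 kips.

99.1 kips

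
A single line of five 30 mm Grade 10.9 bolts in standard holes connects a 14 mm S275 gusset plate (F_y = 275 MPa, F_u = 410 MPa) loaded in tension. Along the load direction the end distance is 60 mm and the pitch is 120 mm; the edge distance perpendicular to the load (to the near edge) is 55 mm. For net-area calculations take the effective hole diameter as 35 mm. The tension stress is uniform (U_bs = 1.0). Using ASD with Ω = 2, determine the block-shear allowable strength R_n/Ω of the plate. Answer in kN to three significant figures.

731 kN

Shear plane L_v = 60 + 4·120 = 540 mm; A_gv = 540 × 14 = 7560 mm².
A_nv = (540 − 4.5·35) × 14 = 5355 mm².
A_nt = (55 − 0.5·35) × 14 = 525 mm².
0.6 F_u A_nv = 1317 kN; 0.6 F_y A_gv = 1247 kN → shear yielding governs the shear term.
R_n = 1247 + 1.0 × 410 × 525 / 1000 = 1463 kN.
Allowable strength R_n/Ω = 1463 / 2 = 731 kN.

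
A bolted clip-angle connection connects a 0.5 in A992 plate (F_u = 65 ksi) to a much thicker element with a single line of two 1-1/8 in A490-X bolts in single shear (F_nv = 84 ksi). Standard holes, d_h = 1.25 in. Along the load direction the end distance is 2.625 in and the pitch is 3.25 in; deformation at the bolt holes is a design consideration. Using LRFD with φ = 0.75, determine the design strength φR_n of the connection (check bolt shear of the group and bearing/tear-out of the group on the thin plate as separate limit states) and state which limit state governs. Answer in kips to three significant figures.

Bolt shear: A_b = π·1.125²/4 = 0.994 in²; R_n = 84 × 0.994 × 2 × 1 = 167 kips → 0.75 × 167 = 125 kips.
Bearing (1.2 l_c t F_u ≤ 2.4 d t F_u): upper limit = 2.4·1.125·0.5·65 = 87.75 kips.
  Edge l_c = 2.625 − 1.25/2 = 2 → r_n = 78 kips; interior l_c = 3.25 − 1.25 = 2 → r_n = 78 kips.
  R_n,bearing = 1·78 + 1·78 = 156 kips → 0.75 × 156 = 117 kips.
Bearing governs: 117 kips.

117 kips (bearing governs)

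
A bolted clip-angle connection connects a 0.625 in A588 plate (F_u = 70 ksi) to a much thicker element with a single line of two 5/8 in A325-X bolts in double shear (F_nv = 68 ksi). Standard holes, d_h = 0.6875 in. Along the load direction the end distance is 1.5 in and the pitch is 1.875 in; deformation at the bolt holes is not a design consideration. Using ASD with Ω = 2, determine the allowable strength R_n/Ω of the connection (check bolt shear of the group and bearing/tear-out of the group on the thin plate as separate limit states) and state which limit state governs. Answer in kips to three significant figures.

Bolt shear: A_b = π·0.625²/4 = 0.3068 in²; R_n = 68 × 0.3068 × 2 × 2 = 83.45 kips → 83.45 / 2 = 41.7 kips.
Bearing (1.5 l_c t F_u ≤ 3.0 d t F_u): upper limit = 3.0·0.625·0.625·70 = 82.03 kips.
  Edge l_c = 1.5 − 0.6875/2 = 1.156 → r_n = 75.88 kips; interior l_c = 1.875 − 0.6875 = 1.188 → r_n = 77.93 kips.
  R_n,bearing = 1·75.88 + 1·77.93 = 153.8 kips → 153.8 / 2 = 76.9 kips.
Bolt shear governs: 41.7 kips.

41.7 kips (bolt shear governs)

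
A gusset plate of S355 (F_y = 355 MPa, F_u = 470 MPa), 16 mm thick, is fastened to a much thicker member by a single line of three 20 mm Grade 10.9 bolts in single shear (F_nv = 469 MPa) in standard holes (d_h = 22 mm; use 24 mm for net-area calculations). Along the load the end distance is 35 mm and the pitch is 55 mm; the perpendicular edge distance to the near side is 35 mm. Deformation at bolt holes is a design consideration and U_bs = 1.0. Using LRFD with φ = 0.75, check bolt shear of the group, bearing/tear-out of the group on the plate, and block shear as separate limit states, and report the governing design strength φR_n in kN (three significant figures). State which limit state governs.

Bolt shear: A_b = π·20²/4 = 314.2 mm²; R_n = 469 × 314.2 × 3 × 1 / 1000 = 442 kN → 0.75 × 442 = 332 kN.
Bearing: edge l_c = 24, r_n = 216.6 kN; interior l_c = 33, r_n = 297.8 kN; R_n = 216.6 + 2·297.8 = 812.2 kN → 609 kN.
Block shear: A_gv = 2320, A_nv = 1360, A_nt = 368 mm²; R_n = min(0.6F_uA_nv, 0.6F_yA_gv) + U_bs·F_u·A_nt = 556.5 kN → 417 kN.
Bolt shear governs: 332 kN.

332 kN (bolt shear governs)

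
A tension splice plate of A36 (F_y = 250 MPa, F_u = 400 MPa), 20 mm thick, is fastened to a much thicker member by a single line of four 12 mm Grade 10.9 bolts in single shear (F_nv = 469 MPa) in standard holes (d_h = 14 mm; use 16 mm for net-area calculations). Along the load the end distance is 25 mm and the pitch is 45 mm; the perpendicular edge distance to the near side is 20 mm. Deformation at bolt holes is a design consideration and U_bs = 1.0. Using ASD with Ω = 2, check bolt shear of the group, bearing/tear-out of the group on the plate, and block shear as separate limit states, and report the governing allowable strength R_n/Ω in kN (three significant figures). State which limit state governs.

Bolt shear: A_b = π·12²/4 = 113.1 mm²; R_n = 469 × 113.1 × 4 × 1 / 1000 = 212.2 kN → 212.2 / 2 = 106 kN.
Bearing: edge l_c = 18, r_n = 172.8 kN; interior l_c = 31, r_n = 230.4 kN; R_n = 172.8 + 3·230.4 = 864 kN → 432 kN.
Block shear: A_gv = 3200, A_nv = 2080, A_nt = 240 mm²; R_n = min(0.6F_uA_nv, 0.6F_yA_gv) + U_bs·F_u·A_nt = 576 kN → 288 kN.
Bolt shear governs: 106 kN.

106 kN (bolt shear governs)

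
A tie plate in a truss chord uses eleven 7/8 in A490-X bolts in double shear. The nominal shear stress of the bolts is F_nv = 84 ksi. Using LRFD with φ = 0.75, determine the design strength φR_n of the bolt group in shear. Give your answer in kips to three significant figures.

A_b = π × 0.875² / 4 = 0.6013 in².
R_n = F_nv · A_b · n · n_s = 84 × 0.6013 × 11 × 2 = 1111 kips.
Design strength φR_n = 0.75 × 1111 = 833 kips.

833 kips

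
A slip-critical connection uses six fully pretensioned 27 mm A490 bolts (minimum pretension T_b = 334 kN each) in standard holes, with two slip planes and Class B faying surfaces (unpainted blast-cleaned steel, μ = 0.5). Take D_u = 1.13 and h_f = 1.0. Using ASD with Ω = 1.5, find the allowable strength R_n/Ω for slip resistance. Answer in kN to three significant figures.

1510 kN

R_n = μ · D_u · h_f · T_b · n_s · n_b = 0.5 × 1.13 × 1.0 × 334 × 2 × 6 = 2265 kN.
Allowable strength R_n/Ω = 2265 / 1.5 = 1510 kN.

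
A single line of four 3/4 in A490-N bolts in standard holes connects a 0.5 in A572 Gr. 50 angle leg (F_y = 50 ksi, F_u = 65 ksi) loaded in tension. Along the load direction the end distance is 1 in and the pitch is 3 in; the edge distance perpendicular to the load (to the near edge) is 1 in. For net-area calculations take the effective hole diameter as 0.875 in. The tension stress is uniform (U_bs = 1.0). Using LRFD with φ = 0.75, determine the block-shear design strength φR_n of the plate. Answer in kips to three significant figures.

Shear plane L_v = 1 + 3·3 = 10 in; A_gv = 10 × 0.5 = 5 in².
A_nv = (10 − 3.5·0.875) × 0.5 = 3.469 in².
A_nt = (1 − 0.5·0.875) × 0.5 = 0.2812 in².
0.6 F_u A_nv = 135.3 kips; 0.6 F_y A_gv = 150 kips → shear rupture governs the shear term.
R_n = 135.3 + 1.0 × 65 × 0.2812 = 153.6 kips.
Design strength φR_n = 0.75 × 153.6 = 115 kips.

115 kips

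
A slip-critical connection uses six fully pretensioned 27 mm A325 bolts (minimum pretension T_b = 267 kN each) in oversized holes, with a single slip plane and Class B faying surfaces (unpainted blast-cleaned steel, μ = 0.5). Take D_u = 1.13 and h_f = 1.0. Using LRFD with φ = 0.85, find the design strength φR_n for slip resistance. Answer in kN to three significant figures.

R_n = μ · D_u · h_f · T_b · n_s · n_b = 0.5 × 1.13 × 1.0 × 267 × 1 × 6 = 905.1 kN.
Design strength φR_n = 0.85 × 905.1 = 769 kN.

769 kN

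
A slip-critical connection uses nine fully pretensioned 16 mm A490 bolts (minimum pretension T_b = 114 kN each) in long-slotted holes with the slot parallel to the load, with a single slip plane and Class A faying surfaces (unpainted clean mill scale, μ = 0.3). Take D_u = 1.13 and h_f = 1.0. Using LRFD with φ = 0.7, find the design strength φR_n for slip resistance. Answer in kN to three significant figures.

R_n = μ · D_u · h_f · T_b · n_s · n_b = 0.3 × 1.13 × 1.0 × 114 × 1 × 9 = 347.8 kN.
Design strength φR_n = 0.7 × 347.8 = 243 kN.

243 kN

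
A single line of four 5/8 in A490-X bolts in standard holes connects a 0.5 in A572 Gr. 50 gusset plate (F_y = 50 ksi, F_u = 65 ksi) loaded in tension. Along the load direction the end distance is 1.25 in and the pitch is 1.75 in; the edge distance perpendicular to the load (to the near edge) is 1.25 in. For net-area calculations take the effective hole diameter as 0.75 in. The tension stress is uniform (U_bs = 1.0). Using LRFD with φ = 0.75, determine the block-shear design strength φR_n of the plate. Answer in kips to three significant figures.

78 kips

Shear plane L_v = 1.25 + 3·1.75 = 6.5 in; A_gv = 6.5 × 0.5 = 3.25 in².
A_nv = (6.5 − 3.5·0.75) × 0.5 = 1.938 in².
A_nt = (1.25 − 0.5·0.75) × 0.5 = 0.4375 in².
0.6 F_u A_nv = 75.56 kips; 0.6 F_y A_gv = 97.5 kips → shear rupture governs the shear term.
R_n = 75.56 + 1.0 × 65 × 0.4375 = 104 kips.
Design strength φR_n = 0.75 × 104 = 78 kips.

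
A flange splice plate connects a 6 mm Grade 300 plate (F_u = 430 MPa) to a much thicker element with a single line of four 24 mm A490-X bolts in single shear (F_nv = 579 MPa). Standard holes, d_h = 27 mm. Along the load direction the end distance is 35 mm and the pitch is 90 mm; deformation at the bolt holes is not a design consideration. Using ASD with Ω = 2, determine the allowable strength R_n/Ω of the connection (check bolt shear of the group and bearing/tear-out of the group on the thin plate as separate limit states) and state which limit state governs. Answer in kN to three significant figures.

Bolt shear: A_b = π·24²/4 = 452.4 mm²; R_n = 579 × 452.4 × 4 × 1 / 1000 = 1048 kN → 1048 / 2 = 524 kN.
Bearing (1.5 l_c t F_u ≤ 3.0 d t F_u): upper limit = 3.0·24·6·430 / 1000 = 185.8 kN.
  Edge l_c = 35 − 27/2 = 21.5 → r_n = 83.2 kN; interior l_c = 90 − 27 = 63 → r_n = 185.8 kN.
  R_n,bearing = 1·83.2 + 3·185.8 = 640.5 kN → 640.5 / 2 = 320 kN.
Bearing governs: 320 kN.

320 kN (bearing governs)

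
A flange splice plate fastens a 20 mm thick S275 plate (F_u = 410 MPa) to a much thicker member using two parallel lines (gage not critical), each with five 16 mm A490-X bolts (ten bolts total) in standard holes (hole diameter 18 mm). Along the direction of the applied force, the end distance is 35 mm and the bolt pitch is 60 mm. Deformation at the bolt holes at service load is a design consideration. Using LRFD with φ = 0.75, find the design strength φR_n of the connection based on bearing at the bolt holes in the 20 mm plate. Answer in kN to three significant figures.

2270 kN

Per bolt r_n = 1.2 l_c t F_u ≤ 2.4 d t F_u; upper limit = 2.4 × 16 × 20 × 410 / 1000 = 314.9 kN.
Edge bolt: l_c = 35 − 18/2 = 26 mm → 1.2 × 26 × 20 × 410 / 1000 = 255.8 → r_n = 255.8 kN.
Interior bolts: l_c = 60 − 18 = 42 mm → 1.2 × 42 × 20 × 410 / 1000 = 413.3 → r_n = 314.9 kN.
R_n = 2 × 255.8 + 8 × 314.9 = 3031 kN.
Design strength φR_n = 0.75 × 3031 = 2270 kN.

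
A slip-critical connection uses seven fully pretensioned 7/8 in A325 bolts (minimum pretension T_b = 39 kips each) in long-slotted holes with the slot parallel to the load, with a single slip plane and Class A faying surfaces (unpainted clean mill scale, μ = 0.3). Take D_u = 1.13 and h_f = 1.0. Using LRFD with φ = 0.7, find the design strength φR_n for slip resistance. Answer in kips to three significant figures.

R_n = μ · D_u · h_f · T_b · n_s · n_b = 0.3 × 1.13 × 1.0 × 39 × 1 × 7 = 92.55 kips.
Design strength φR_n = 0.7 × 92.55 = 64.8 kips.

64.8 kips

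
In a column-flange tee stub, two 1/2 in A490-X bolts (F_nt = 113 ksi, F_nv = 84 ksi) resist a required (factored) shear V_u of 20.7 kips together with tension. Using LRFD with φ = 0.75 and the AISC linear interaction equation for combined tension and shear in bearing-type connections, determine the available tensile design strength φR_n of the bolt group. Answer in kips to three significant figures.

15.4 kips

A_b = π·0.5²/4 = 0.1963 in²; f_rv = 20.7 / (2 × 0.1963) = 52.71 ksi.
F'_nt = 1.3 F_nt − (F_nt / φF_nv) f_rv = 1.3·113 − (113/(0.75·84))·52.71 = 52.35 ksi, capped at F_nt → F'_nt = 52.35 ksi.
R_n = F'_nt · A_b · n = 52.35 × 0.1963 × 2 = 20.56 kips.
Design strength φR_n = 0.75 × 20.56 = 15.4 kips.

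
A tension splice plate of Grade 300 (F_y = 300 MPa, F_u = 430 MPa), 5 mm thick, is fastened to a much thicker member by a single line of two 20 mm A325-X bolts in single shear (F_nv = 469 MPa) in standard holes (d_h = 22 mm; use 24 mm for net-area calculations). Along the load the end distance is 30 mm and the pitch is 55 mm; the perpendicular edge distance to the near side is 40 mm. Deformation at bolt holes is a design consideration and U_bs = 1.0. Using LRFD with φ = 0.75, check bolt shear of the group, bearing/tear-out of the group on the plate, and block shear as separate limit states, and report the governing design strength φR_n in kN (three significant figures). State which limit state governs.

Bolt shear: A_b = π·20²/4 = 314.2 mm²; R_n = 469 × 314.2 × 2 × 1 / 1000 = 294.7 kN → 0.75 × 294.7 = 221 kN.
Bearing: edge l_c = 19, r_n = 49.02 kN; interior l_c = 33, r_n = 85.14 kN; R_n = 49.02 + 1·85.14 = 134.2 kN → 101 kN.
Block shear: A_gv = 425, A_nv = 245, A_nt = 140 mm²; R_n = min(0.6F_uA_nv, 0.6F_yA_gv) + U_bs·F_u·A_nt = 123.4 kN → 92.6 kN.
Block shear governs: 92.6 kN.

92.6 kN (block shear governs)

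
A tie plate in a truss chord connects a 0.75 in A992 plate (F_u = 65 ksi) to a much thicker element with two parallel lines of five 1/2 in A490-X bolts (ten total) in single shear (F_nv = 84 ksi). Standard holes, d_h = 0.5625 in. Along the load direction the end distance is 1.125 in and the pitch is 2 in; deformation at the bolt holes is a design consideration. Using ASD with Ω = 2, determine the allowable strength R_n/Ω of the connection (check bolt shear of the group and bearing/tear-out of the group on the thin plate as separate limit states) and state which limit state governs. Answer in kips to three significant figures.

82.5 kips (bolt shear governs)

Bolt shear: A_b = π·0.5²/4 = 0.1963 in²; R_n = 84 × 0.1963 × 10 × 1 = 164.9 kips → 164.9 / 2 = 82.5 kips.
Bearing (1.2 l_c t F_u ≤ 2.4 d t F_u): upper limit = 2.4·0.5·0.75·65 = 58.5 kips.
  Edge l_c = 1.125 − 0.5625/2 = 0.8438 → r_n = 49.36 kips; interior l_c = 2 − 0.5625 = 1.438 → r_n = 58.5 kips.
  R_n,bearing = 2·49.36 + 8·58.5 = 566.7 kips → 566.7 / 2 = 283 kips.
Bolt shear governs: 82.5 kips.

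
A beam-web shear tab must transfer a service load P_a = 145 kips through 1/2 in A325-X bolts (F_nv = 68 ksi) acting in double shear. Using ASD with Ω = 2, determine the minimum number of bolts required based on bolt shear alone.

A_b = π·0.5²/4 = 0.1963 in².
Per-bolt allowable strength R_n/Ω = 68 × 0.1963 × 2 / 2 = 13.35 kips.
n ≥ 145 / 13.35 = 10.86 → use 11 bolts.

11 bolts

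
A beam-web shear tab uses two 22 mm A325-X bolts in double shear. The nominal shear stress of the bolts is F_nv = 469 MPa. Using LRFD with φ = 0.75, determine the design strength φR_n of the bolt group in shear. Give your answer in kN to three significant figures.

535 kN

A_b = π × 22² / 4 = 380.1 mm².
R_n = F_nv · A_b · n · n_s = 469 × 380.1 × 2 × 2 / 1000 = 713.1 kN.
Design strength φR_n = 0.75 × 713.1 = 535 kN.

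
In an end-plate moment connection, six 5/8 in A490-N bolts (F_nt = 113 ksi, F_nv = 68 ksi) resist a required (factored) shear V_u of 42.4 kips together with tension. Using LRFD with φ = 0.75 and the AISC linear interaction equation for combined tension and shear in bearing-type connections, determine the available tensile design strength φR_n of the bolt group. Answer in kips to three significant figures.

A_b = π·0.625²/4 = 0.3068 in²; f_rv = 42.4 / (6 × 0.3068) = 23.03 ksi.
F'_nt = 1.3 F_nt − (F_nt / φF_nv) f_rv = 1.3·113 − (113/(0.75·68))·23.03 = 95.86 ksi, capped at F_nt → F'_nt = 95.86 ksi.
R_n = F'_nt · A_b · n = 95.86 × 0.3068 × 6 = 176.5 kips.
Design strength φR_n = 0.75 × 176.5 = 132 kips.

132 kips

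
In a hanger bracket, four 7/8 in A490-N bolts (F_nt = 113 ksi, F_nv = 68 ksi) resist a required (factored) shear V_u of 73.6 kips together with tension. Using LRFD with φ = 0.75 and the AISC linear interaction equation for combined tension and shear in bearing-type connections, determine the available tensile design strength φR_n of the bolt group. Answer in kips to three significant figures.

A_b = π·0.875²/4 = 0.6013 in²; f_rv = 73.6 / (4 × 0.6013) = 30.6 ksi.
F'_nt = 1.3 F_nt − (F_nt / φF_nv) f_rv = 1.3·113 − (113/(0.75·68))·30.6 = 79.1 ksi, capped at F_nt → F'_nt = 79.1 ksi.
R_n = F'_nt · A_b · n = 79.1 × 0.6013 × 4 = 190.3 kips.
Design strength φR_n = 0.75 × 190.3 = 143 kips.

143 kips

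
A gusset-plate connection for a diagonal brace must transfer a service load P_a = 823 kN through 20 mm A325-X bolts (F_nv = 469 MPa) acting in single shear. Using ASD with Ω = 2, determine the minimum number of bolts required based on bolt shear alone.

12 bolts

A_b = π·20²/4 = 314.2 mm².
Per-bolt allowable strength R_n/Ω = 469 × 314.2 × 1 / 1000 / 2 = 73.67 kN.
n ≥ 823 / 73.67 = 11.17 → use 12 bolts.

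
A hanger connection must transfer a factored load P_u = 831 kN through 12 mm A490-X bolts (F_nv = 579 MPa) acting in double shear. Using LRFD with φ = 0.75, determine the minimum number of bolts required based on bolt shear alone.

A_b = π·12²/4 = 113.1 mm².
Per-bolt design strength φR_n = 0.75 × 579 × 113.1 × 2 / 1000 = 98.23 kN.
n ≥ 831 / 98.23 = 8.46 → use 9 bolts.

9 bolts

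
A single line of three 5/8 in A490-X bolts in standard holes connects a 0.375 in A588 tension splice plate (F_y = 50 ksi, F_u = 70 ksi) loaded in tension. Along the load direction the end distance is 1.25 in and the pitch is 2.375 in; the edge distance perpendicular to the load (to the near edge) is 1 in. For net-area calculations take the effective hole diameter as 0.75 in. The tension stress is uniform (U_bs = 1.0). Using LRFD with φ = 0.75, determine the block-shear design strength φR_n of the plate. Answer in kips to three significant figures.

61 kips

Shear plane L_v = 1.25 + 2·2.375 = 6 in; A_gv = 6 × 0.375 = 2.25 in².
A_nv = (6 − 2.5·0.75) × 0.375 = 1.547 in².
A_nt = (1 − 0.5·0.75) × 0.375 = 0.2344 in².
0.6 F_u A_nv = 64.97 kips; 0.6 F_y A_gv = 67.5 kips → shear rupture governs the shear term.
R_n = 64.97 + 1.0 × 70 × 0.2344 = 81.38 kips.
Design strength φR_n = 0.75 × 81.38 = 61 kips.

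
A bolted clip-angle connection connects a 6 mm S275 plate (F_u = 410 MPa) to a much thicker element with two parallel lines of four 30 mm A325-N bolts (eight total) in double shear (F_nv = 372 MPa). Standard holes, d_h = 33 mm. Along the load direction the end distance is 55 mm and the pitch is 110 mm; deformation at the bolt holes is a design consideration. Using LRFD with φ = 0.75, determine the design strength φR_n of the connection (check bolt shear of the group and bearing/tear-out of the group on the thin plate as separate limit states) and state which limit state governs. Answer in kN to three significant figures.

Bolt shear: A_b = π·30²/4 = 706.9 mm²; R_n = 372 × 706.9 × 8 × 2 / 1000 = 4207 kN → 0.75 × 4207 = 3160 kN.
Bearing (1.2 l_c t F_u ≤ 2.4 d t F_u): upper limit = 2.4·30·6·410 / 1000 = 177.1 kN.
  Edge l_c = 55 − 33/2 = 38.5 → r_n = 113.7 kN; interior l_c = 110 − 33 = 77 → r_n = 177.1 kN.
  R_n,bearing = 2·113.7 + 6·177.1 = 1290 kN → 0.75 × 1290 = 968 kN.
Bearing governs: 968 kN.

968 kN (bearing governs)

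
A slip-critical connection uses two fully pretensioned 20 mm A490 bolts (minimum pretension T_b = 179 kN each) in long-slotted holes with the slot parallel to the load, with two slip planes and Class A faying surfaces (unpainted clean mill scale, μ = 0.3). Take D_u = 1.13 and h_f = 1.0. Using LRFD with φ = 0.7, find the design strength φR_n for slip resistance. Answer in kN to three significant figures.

170 kN

R_n = μ · D_u · h_f · T_b · n_s · n_b = 0.3 × 1.13 × 1.0 × 179 × 2 × 2 = 242.7 kN.
Design strength φR_n = 0.7 × 242.7 = 170 kN.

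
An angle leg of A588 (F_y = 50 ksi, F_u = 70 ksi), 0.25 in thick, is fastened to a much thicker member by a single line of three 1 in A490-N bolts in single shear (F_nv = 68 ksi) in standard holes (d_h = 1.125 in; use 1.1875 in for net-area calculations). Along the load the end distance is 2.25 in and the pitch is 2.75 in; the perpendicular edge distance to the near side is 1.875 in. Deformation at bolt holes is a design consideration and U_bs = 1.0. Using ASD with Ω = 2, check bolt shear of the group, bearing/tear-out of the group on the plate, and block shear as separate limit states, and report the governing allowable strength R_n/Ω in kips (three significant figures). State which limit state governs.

36.3 kips (block shear governs)

Bolt shear: A_b = π·1²/4 = 0.7854 in²; R_n = 68 × 0.7854 × 3 × 1 = 160.2 kips → 160.2 / 2 = 80.1 kips.
Bearing: edge l_c = 1.688, r_n = 35.44 kips; interior l_c = 1.625, r_n = 34.12 kips; R_n = 35.44 + 2·34.12 = 103.7 kips → 51.8 kips.
Block shear: A_gv = 1.938, A_nv = 1.195, A_nt = 0.3203 in²; R_n = min(0.6F_uA_nv, 0.6F_yA_gv) + U_bs·F_u·A_nt = 72.62 kips → 36.3 kips.
Block shear governs: 36.3 kips.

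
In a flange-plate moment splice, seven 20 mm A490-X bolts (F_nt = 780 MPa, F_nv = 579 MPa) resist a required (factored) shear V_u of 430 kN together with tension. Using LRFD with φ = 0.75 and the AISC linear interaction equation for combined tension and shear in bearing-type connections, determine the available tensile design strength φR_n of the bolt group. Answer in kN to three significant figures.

A_b = π·20²/4 = 314.2 mm²; f_rv = 430 × 1000 / (7 × 314.2) = 195.5 MPa.
F'_nt = 1.3 F_nt − (F_nt / φF_nv) f_rv = 1.3·780 − (780/(0.75·579))·195.5 = 662.8 MPa, capped at F_nt → F'_nt = 662.8 MPa.
R_n = F'_nt · A_b · n = 662.8 × 314.2 × 7 / 1000 = 1458 kN.
Design strength φR_n = 0.75 × 1458 = 1090 kN.

1090 kN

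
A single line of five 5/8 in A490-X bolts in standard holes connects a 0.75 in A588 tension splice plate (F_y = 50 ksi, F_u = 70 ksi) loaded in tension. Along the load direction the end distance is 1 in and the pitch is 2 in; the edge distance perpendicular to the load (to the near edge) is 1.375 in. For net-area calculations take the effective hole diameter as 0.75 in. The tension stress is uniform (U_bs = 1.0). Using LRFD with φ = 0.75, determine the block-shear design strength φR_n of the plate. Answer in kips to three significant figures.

Shear plane L_v = 1 + 4·2 = 9 in; A_gv = 9 × 0.75 = 6.75 in².
A_nv = (9 − 4.5·0.75) × 0.75 = 4.219 in².
A_nt = (1.375 − 0.5·0.75) × 0.75 = 0.75 in².
0.6 F_u A_nv = 177.2 kips; 0.6 F_y A_gv = 202.5 kips → shear rupture governs the shear term.
R_n = 177.2 + 1.0 × 70 × 0.75 = 229.7 kips.
Design strength φR_n = 0.75 × 229.7 = 172 kips.

172 kips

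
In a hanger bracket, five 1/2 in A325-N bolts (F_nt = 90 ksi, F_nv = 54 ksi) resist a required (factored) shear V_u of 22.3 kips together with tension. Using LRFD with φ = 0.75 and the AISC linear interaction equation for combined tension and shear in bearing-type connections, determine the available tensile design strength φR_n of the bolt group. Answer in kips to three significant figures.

A_b = π·0.5²/4 = 0.1963 in²; f_rv = 22.3 / (5 × 0.1963) = 22.71 ksi.
F'_nt = 1.3 F_nt − (F_nt / φF_nv) f_rv = 1.3·90 − (90/(0.75·54))·22.71 = 66.52 ksi, capped at F_nt → F'_nt = 66.52 ksi.
R_n = F'_nt · A_b · n = 66.52 × 0.1963 × 5 = 65.31 kips.
Design strength φR_n = 0.75 × 65.31 = 49 kips.

49 kips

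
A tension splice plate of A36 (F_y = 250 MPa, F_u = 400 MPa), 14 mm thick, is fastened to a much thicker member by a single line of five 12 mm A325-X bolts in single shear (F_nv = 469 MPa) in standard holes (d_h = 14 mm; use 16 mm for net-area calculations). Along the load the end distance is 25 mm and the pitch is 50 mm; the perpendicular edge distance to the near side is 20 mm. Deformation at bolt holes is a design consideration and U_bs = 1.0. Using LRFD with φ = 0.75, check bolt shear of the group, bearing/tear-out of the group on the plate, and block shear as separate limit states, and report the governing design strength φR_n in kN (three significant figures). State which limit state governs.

199 kN (bolt shear governs)

Bolt shear: A_b = π·12²/4 = 113.1 mm²; R_n = 469 × 113.1 × 5 × 1 / 1000 = 265.2 kN → 0.75 × 265.2 = 199 kN.
Bearing: edge l_c = 18, r_n = 121 kN; interior l_c = 36, r_n = 161.3 kN; R_n = 121 + 4·161.3 = 766.1 kN → 575 kN.
Block shear: A_gv = 3150, A_nv = 2142, A_nt = 168 mm²; R_n = min(0.6F_uA_nv, 0.6F_yA_gv) + U_bs·F_u·A_nt = 539.7 kN → 405 kN.
Bolt shear governs: 199 kN.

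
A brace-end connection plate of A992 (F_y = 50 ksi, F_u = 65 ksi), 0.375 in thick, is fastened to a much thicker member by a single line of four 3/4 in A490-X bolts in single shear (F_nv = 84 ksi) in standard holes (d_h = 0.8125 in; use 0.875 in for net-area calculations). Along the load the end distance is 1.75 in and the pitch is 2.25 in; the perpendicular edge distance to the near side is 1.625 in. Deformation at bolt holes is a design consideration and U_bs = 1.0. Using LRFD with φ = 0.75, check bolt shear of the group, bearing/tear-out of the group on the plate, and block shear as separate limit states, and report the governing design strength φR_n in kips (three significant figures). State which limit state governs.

81.4 kips (block shear governs)

Bolt shear: A_b = π·0.75²/4 = 0.4418 in²; R_n = 84 × 0.4418 × 4 × 1 = 148.4 kips → 0.75 × 148.4 = 111 kips.
Bearing: edge l_c = 1.344, r_n = 39.3 kips; interior l_c = 1.438, r_n = 42.05 kips; R_n = 39.3 + 3·42.05 = 165.4 kips → 124 kips.
Block shear: A_gv = 3.188, A_nv = 2.039, A_nt = 0.4453 in²; R_n = min(0.6F_uA_nv, 0.6F_yA_gv) + U_bs·F_u·A_nt = 108.5 kips → 81.4 kips.
Block shear governs: 81.4 kips.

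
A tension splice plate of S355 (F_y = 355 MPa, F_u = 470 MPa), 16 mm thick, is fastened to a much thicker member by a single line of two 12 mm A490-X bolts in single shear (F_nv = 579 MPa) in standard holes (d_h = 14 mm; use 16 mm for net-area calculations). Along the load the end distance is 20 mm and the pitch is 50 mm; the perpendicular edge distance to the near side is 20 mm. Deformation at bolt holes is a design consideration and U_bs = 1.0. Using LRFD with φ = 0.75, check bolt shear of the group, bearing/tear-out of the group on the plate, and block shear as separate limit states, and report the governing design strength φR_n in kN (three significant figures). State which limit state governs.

Bolt shear: A_b = π·12²/4 = 113.1 mm²; R_n = 579 × 113.1 × 2 × 1 / 1000 = 131 kN → 0.75 × 131 = 98.2 kN.
Bearing: edge l_c = 13, r_n = 117.3 kN; interior l_c = 36, r_n = 216.6 kN; R_n = 117.3 + 1·216.6 = 333.9 kN → 250 kN.
Block shear: A_gv = 1120, A_nv = 736, A_nt = 192 mm²; R_n = min(0.6F_uA_nv, 0.6F_yA_gv) + U_bs·F_u·A_nt = 297.8 kN → 223 kN.
Bolt shear governs: 98.2 kN.

98.2 kN (bolt shear governs)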